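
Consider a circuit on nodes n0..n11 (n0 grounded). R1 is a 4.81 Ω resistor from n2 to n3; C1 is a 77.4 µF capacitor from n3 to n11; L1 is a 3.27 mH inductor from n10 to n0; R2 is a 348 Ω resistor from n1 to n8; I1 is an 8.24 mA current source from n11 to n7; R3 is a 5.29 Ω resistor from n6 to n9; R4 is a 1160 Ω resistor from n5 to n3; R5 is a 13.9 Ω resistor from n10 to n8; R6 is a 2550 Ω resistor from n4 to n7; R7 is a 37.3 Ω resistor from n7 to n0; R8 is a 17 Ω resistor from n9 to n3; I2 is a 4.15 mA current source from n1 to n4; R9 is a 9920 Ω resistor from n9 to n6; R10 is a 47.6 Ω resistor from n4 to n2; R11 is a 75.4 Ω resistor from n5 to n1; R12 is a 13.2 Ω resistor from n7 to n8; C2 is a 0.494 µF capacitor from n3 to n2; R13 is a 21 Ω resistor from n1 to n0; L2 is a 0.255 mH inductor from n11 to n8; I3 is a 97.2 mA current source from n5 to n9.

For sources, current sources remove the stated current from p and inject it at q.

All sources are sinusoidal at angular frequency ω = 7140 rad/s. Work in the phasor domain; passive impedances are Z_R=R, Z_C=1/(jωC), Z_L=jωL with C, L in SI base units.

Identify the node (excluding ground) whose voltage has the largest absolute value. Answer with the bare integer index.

Apply KCL at each of the 11 non-ground nodes and solve the resulting linear system.
Node n1: branches {R2, I2, R11, R13} → V_1 = -1.766+0.07060j
Node n2: branches {R1, R10, C2} → V_2 = 1.331+0.9717j
Node n3: branches {R1, C1, R4, R8, C2} → V_3 = 1.312+0.9725j
Node n4: branches {R6, I2, R10} → V_4 = 1.520+0.9673j
Node n5: branches {R4, R11, I3} → V_5 = -8.459+0.1256j
Node n6: branches {R3, R9} → V_6 = 2.965+0.9725j
Node n7: branches {I1, R6, R7, R12} → V_7 = 1.051+0.7295j
Node n8: branches {R2, R5, R12, L2} → V_8 = 1.312+0.9865j
Node n9: branches {R3, R8, R9, I3} → V_9 = 2.965+0.9725j
Node n10: branches {L1, R5} → V_10 = 0.5351+1.305j
Node n11: branches {C1, I1, L2} → V_11 = 1.314+1.140j

5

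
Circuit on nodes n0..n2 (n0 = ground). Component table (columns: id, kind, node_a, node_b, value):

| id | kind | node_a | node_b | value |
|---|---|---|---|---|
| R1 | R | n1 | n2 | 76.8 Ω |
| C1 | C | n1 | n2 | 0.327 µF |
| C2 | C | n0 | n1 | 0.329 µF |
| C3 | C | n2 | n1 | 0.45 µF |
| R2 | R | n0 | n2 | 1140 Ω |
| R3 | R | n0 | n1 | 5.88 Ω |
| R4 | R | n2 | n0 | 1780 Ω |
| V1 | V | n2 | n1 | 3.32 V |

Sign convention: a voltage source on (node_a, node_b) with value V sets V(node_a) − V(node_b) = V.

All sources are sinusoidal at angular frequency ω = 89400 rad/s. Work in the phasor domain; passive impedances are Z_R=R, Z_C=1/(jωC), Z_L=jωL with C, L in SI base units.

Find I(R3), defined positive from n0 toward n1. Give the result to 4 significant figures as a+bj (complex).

0.004602-0.0007892j A

Apply KCL at each of the 2 non-ground nodes and solve the resulting linear system.
Node n1: branches {R1, C1, C2, C3, R3, V1} → V_1 = -0.02706+0.004641j
Node n2: branches {R1, C1, C3, R2, R4, V1} → V_2 = 3.293+0.004641j
Source currents: i(V1)=-0.04797-0.2306j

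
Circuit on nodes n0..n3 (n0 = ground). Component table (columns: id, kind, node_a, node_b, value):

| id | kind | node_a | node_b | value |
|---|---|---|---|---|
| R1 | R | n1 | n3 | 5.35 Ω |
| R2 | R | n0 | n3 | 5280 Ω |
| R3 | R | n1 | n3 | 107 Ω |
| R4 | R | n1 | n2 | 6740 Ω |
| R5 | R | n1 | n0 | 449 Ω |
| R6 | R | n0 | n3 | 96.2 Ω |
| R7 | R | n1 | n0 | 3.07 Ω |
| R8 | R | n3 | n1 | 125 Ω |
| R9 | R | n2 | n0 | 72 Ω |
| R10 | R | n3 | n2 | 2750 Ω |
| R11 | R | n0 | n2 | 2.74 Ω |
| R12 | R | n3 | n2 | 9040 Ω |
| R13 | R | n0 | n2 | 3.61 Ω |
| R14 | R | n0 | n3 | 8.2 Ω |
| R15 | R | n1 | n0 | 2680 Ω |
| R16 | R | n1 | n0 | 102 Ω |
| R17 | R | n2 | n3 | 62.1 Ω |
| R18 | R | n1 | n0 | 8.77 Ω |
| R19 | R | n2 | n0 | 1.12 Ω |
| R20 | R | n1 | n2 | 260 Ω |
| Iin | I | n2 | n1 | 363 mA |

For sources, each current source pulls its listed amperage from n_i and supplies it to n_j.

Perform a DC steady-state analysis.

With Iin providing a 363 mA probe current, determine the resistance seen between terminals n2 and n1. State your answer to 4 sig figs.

MNA unknowns: 3 node voltages V₁..V_3
R1: Y=0.1869 on G[1,3]
R2: Y=0.0001894 on G[0,3]
R3: Y=0.009346 on G[1,3]
R4: Y=0.0001484 on G[1,2]
R5: Y=0.002227 on G[1,0]
R6: Y=0.01040 on G[0,3]
R7: Y=0.3257 on G[1,0]
R8: Y=0.008000 on G[3,1]
R9: Y=0.01389 on G[2,0]
R10: Y=0.0003636 on G[3,2]
R11: Y=0.3650 on G[0,2]
R12: Y=0.0001106 on G[3,2]
R13: Y=0.2770 on G[0,2]
R14: Y=0.1220 on G[0,3]
R15: Y=0.0003731 on G[1,0]
R16: Y=0.009804 on G[1,0]
R17: Y=0.01610 on G[2,3]
R18: Y=0.1140 on G[1,0]
R19: Y=0.8929 on G[2,0]
R20: Y=0.003846 on G[1,2]
Iin: z[2]−=0.363, z[1]+=0.363
solve → V1=0.6637, V2=-0.2257, V3=0.3730

R_eq = 2.450 Ω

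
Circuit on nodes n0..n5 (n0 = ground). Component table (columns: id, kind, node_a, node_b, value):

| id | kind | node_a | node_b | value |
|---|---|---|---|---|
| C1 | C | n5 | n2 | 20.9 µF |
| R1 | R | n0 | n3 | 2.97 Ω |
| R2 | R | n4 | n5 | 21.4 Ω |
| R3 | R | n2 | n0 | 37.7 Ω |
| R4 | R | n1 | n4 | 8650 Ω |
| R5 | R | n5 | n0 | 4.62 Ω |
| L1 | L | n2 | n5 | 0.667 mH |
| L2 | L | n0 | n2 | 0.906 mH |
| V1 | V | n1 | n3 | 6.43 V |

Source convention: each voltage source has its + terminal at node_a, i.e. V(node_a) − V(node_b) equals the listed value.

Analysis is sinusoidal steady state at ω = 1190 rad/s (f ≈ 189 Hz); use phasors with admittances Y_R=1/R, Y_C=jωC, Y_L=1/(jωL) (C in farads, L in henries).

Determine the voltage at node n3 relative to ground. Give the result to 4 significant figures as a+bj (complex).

MNA unknowns: 5 node voltages V₁..V_5 plus 1 source current (V1)
C1: Y=0.000+0.02487j on G[5,2]
R1: Y=0.3367+0.000j on G[0,3]
R2: Y=0.04673+0.000j on G[4,5]
R3: Y=0.02653+0.000j on G[2,0]
R4: Y=0.0001156+0.000j on G[1,4]
R5: Y=0.2165+0.000j on G[5,0]
L1: Y=0.000-1.260j on G[2,5]
L2: Y=0.000-0.9275j on G[0,2]
V1: row V1−V3=6.43, i_V1 at 1,3
solve → V1=6.428+4.057e-07j, V2=0.0002959+0.0006731j, V3=-0.002201+4.057e-07j, V4=0.01637+0.001182j, V5=0.0005037+0.001185j
aux → i_V1=-0.0007412+1.366e-07j

-0.002201+4.057e-07j V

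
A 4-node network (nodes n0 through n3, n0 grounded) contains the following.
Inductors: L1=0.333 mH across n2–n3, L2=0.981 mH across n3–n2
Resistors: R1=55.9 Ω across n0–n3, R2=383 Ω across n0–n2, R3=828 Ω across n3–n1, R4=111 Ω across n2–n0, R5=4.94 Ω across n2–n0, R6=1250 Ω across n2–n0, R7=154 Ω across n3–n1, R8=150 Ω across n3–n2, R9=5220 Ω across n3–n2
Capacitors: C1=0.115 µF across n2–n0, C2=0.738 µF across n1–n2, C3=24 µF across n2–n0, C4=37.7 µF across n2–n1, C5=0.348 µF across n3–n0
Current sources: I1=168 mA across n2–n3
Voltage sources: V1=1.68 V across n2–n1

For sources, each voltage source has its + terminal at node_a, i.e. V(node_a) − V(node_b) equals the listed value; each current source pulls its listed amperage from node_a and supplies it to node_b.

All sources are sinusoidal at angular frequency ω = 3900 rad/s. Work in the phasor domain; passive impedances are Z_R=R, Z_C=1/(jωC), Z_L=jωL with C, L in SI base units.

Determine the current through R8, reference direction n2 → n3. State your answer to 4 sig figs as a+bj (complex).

Element admittances at ω=3900 rad/s:
  Y(L1) = 0.000-0.7700j S between n2,n3
  Y(R1) = 0.01789+0.000j S between n0,n3
  Y(C1) = 0.000+0.0004485j S between n2,n0
  I1: injects 0.168 A into n3 (from n2)
  Y(C2) = 0.000+0.002878j S between n1,n2
  Y(C3) = 0.000+0.09360j S between n2,n0
  Y(R2) = 0.002611+0.000j S between n0,n2
  Y(R3) = 0.001208+0.000j S between n3,n1
  Y(R4) = 0.009009+0.000j S between n2,n0
  Y(C4) = 0.000+0.1470j S between n2,n1
  Y(R5) = 0.2024+0.000j S between n2,n0
  Y(C5) = 0.000+0.001357j S between n3,n0
  Y(R6) = 0.0008000+0.000j S between n2,n0
  Y(L2) = 0.000-0.2614j S between n3,n2
  Y(R7) = 0.006494+0.000j S between n3,n1
  Y(R8) = 0.006667+0.000j S between n3,n2
  Y(R9) = 0.0001916+0.000j S between n3,n2
  V1: constraint V(n2)−V(n1) = 1.68
Assemble and solve the 4×4 MNA system:
  V(n1)=-1.684-0.01011j  V(n2)=-0.003617-0.01011j  V(n3)=0.0009426+0.1403j
  i(V1)=-0.01297-0.2530j

-3.039e-05-0.001003j A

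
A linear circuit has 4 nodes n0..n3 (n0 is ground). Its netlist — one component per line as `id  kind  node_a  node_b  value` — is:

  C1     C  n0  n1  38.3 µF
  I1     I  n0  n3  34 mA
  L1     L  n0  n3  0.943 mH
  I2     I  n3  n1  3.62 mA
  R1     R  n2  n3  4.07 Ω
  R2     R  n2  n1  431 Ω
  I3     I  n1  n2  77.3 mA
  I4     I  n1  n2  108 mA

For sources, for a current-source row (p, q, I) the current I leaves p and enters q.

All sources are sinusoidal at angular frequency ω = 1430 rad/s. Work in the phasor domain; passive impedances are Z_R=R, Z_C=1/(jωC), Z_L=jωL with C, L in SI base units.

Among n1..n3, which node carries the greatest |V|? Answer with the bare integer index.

Element admittances at ω=1430 rad/s:
  Y(C1) = 0.000+0.05477j S between n0,n1
  I1: injects 0.034 A into n3 (from n0)
  Y(L1) = 0.000-0.7416j S between n0,n3
  I2: injects 0.00362 A into n1 (from n3)
  Y(R1) = 0.2457+0.000j S between n2,n3
  Y(R2) = 0.002320+0.000j S between n2,n1
  I3: injects 0.0773 A into n2 (from n1)
  I4: injects 0.108 A into n2 (from n1)
Assemble and solve the 3×3 MNA system:
  V(n1)=-0.1256+3.281j  V(n2)=0.7368+0.3161j  V(n3)=-0.009275+0.2881j

1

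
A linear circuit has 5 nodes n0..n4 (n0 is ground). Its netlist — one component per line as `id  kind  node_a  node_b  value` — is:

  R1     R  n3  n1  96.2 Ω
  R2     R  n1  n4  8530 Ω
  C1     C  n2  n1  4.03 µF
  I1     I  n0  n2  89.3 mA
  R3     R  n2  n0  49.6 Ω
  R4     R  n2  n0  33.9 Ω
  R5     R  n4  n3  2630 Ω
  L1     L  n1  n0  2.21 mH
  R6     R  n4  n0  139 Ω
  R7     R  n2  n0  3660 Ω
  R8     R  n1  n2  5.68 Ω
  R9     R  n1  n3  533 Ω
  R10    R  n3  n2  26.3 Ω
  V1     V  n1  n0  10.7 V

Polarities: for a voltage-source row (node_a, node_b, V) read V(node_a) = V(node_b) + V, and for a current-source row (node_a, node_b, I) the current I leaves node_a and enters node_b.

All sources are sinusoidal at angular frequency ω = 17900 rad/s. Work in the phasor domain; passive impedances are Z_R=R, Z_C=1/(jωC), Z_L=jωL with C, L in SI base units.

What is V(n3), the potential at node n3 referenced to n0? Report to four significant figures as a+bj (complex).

Apply KCL at each of the 4 non-ground nodes and solve the resulting linear system.
Node n1: branches {R1, R2, C1, L1, R8, R9, V1} → V_1 = 10.70+0.000j
Node n2: branches {C1, I1, R3, R4, R7, R8, R10} → V_2 = 8.961+0.5327j
Node n3: branches {R1, R5, R9, R10} → V_3 = 9.320+0.3998j
Node n4: branches {R2, R5, R6} → V_4 = 0.6238+0.01976j
Source currents: i(V1)=-0.3627+0.2437j

9.320+0.3998j V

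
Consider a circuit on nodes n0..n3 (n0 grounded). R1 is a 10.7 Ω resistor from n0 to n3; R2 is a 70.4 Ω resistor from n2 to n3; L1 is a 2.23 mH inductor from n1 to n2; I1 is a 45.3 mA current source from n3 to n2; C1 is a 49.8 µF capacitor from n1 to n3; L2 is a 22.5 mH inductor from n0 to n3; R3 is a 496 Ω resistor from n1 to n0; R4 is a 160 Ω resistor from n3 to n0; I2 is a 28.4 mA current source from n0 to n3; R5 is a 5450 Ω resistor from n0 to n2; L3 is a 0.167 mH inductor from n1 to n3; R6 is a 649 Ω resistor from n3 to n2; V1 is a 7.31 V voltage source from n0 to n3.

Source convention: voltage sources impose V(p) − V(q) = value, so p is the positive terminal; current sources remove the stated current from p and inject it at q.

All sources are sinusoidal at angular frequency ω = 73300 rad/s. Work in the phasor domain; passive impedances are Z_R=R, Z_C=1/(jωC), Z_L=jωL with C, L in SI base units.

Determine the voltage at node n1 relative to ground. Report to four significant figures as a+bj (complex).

-7.314-0.005824j V

Apply KCL at each of the 3 non-ground nodes and solve the resulting linear system.
Node n1: branches {L1, C1, R3, L3} → V_1 = -7.314-0.005824j
Node n2: branches {R2, L1, I1, R5, R6} → V_2 = -4.761+0.9807j
Node n3: branches {R1, R2, I1, C1, L2, R4, I2, L3, R6, V1} → V_3 = -7.310+0.000j
Source currents: i(V1)=-0.7729+0.004601j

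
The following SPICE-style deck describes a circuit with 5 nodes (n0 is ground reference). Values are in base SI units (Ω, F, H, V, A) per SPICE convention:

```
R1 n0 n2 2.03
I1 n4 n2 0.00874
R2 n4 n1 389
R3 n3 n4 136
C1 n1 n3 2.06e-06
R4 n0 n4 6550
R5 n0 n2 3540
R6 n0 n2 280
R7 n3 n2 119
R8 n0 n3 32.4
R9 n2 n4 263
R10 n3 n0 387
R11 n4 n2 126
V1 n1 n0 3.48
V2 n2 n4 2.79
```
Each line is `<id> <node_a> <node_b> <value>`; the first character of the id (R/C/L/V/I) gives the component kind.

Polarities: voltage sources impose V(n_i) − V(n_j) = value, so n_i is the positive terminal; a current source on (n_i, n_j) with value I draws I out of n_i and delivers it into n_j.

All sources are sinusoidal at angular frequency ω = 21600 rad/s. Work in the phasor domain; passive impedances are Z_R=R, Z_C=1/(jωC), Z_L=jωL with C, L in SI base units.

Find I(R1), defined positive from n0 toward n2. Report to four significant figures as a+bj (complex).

-0.05604-0.02910j A

Element admittances at ω=21600 rad/s:
  Y(R1) = 0.4926+0.000j S between n0,n2
  I1: injects 0.00874 A into n2 (from n4)
  Y(R2) = 0.002571+0.000j S between n4,n1
  Y(R3) = 0.007353+0.000j S between n3,n4
  Y(C1) = 0.000+0.04450j S between n1,n3
  Y(R4) = 0.0001527+0.000j S between n0,n4
  Y(R5) = 0.0002825+0.000j S between n0,n2
  Y(R6) = 0.003571+0.000j S between n0,n2
  Y(R7) = 0.008403+0.000j S between n3,n2
  Y(R8) = 0.03086+0.000j S between n0,n3
  Y(R9) = 0.003802+0.000j S between n2,n4
  Y(R10) = 0.002584+0.000j S between n3,n0
  Y(R11) = 0.007937+0.000j S between n4,n2
  V1: constraint V(n1)−V(n0) = 3.48
  V2: constraint V(n2)−V(n4) = 2.79
Assemble and solve the 6×6 MNA system:
  V(n1)=3.480+0.000j  V(n2)=0.1138+0.05908j  V(n3)=1.366+1.931j  V(n4)=-2.676+0.05908j
  i(V1)=-0.1017-0.09393j  i(V2)=-0.06997-0.01360j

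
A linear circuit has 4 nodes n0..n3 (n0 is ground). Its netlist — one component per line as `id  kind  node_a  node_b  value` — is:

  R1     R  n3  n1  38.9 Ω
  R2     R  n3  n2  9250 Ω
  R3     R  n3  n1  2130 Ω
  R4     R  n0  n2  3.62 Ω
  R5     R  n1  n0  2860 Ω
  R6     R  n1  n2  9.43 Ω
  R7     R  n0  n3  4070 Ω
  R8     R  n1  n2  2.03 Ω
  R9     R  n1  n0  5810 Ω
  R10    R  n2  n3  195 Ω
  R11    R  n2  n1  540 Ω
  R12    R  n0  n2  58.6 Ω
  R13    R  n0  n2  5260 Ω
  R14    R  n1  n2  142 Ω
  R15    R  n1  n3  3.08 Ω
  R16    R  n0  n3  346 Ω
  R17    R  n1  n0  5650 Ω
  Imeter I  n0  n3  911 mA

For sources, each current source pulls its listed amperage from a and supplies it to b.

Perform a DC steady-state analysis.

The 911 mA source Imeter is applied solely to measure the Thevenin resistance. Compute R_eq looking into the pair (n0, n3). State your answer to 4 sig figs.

Element admittances at DC:
  Y(R1) = 0.02571 S between n3,n1
  Y(R2) = 0.0001081 S between n3,n2
  Y(R3) = 0.0004695 S between n3,n1
  Y(R4) = 0.2762 S between n0,n2
  Y(R5) = 0.0003497 S between n1,n0
  Y(R6) = 0.1060 S between n1,n2
  Y(R7) = 0.0002457 S between n0,n3
  Y(R8) = 0.4926 S between n1,n2
  Y(R9) = 0.0001721 S between n1,n0
  Y(R10) = 0.005128 S between n2,n3
  Y(R11) = 0.001852 S between n2,n1
  Y(R12) = 0.01706 S between n0,n2
  Y(R13) = 0.0001901 S between n0,n2
  Y(R14) = 0.007042 S between n1,n2
  Y(R15) = 0.3247 S between n1,n3
  Y(R16) = 0.002890 S between n0,n3
  Y(R17) = 0.0001770 S between n1,n0
  Imeter: injects 0.911 A into n3 (from n0)
Assemble and solve the 3×3 MNA system:
  V(n1)=4.444  V(n2)=3.019  V(n3)=6.921

R_eq = 7.597 Ω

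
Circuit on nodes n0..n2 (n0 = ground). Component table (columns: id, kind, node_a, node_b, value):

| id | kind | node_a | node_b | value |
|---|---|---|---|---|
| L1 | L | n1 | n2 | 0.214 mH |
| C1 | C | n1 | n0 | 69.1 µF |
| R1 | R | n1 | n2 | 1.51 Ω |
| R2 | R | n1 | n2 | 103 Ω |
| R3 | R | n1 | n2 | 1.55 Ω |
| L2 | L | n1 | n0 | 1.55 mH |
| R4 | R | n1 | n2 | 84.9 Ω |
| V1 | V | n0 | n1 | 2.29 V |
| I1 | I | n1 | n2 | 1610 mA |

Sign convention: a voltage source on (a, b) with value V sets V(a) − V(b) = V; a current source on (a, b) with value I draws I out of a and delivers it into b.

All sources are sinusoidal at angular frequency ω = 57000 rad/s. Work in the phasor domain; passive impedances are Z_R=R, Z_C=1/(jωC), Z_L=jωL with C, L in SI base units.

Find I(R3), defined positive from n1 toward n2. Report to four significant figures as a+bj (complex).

Apply KCL at each of the 2 non-ground nodes and solve the resulting linear system.
Node n1: branches {L1, C1, R1, R2, R3, L2, R4, V1, I1} → V_1 = -2.290+0.000j
Node n2: branches {L1, R1, R2, R3, R4, I1} → V_2 = -1.083+0.07446j
Source currents: i(V1)=0.000-8.994j

-0.7787-0.04804j A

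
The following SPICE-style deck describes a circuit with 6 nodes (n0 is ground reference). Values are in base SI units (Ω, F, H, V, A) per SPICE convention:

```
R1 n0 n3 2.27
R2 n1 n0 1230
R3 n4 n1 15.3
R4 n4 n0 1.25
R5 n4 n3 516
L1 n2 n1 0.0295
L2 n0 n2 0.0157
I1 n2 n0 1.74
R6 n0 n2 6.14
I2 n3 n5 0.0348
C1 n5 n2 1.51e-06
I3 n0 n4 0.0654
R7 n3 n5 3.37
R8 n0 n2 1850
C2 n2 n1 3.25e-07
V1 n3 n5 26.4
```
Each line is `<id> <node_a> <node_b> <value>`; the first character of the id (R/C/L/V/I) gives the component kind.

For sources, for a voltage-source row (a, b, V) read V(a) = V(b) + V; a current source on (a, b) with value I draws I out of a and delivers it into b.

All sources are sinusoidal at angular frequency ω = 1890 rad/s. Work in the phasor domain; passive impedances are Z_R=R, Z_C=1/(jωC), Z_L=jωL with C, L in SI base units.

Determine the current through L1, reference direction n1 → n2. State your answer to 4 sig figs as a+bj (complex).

0.09656-0.1444j A

Element admittances at ω=1890 rad/s:
  Y(R1) = 0.4405+0.000j S between n0,n3
  Y(R2) = 0.0008130+0.000j S between n1,n0
  Y(R3) = 0.06536+0.000j S between n4,n1
  Y(R4) = 0.8000+0.000j S between n4,n0
  Y(R5) = 0.001938+0.000j S between n4,n3
  Y(L1) = 0.000-0.01794j S between n2,n1
  Y(L2) = 0.000-0.03370j S between n0,n2
  I1: injects 1.74 A into n0 (from n2)
  Y(R6) = 0.1629+0.000j S between n0,n2
  I2: injects 0.0348 A into n5 (from n3)
  Y(C1) = 0.000+0.002854j S between n5,n2
  I3: injects 0.0654 A into n4 (from n0)
  Y(R7) = 0.2967+0.000j S between n3,n5
  Y(R8) = 0.0005405+0.000j S between n0,n2
  Y(C2) = 0.000+0.0006142j S between n2,n1
  V1: constraint V(n3)−V(n5) = 26.4
Assemble and solve the 6×6 MNA system:
  V(n1)=-1.442+2.277j  V(n2)=-9.493-3.106j  V(n3)=0.02060+0.1097j  V(n4)=-0.03321+0.1719j  V(n5)=-26.38+0.1097j
  i(V1)=-7.878-0.04819j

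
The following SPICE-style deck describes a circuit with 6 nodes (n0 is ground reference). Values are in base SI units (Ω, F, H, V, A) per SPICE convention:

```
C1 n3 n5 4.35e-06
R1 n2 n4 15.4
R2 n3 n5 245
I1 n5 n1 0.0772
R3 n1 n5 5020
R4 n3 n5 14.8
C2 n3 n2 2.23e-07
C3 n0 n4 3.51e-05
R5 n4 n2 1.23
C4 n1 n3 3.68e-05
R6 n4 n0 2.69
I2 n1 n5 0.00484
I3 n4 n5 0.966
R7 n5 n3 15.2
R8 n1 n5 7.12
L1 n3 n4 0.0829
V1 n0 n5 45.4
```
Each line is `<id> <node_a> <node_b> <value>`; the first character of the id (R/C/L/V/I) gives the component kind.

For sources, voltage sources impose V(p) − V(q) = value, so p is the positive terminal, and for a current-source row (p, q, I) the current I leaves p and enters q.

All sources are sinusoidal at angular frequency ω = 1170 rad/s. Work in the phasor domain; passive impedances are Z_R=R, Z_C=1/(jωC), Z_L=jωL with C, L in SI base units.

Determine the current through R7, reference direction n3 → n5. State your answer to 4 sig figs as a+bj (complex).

-0.03078-0.1735j A

MNA unknowns: 5 node voltages V₁..V_5 plus 1 source current (V1)
C1: Y=0.000+0.005089j on G[3,5]
R1: Y=0.06494+0.000j on G[2,4]
R2: Y=0.004082+0.000j on G[3,5]
I1: z[5]−=0.0772, z[1]+=0.0772
R3: Y=0.0001992+0.000j on G[1,5]
R4: Y=0.06757+0.000j on G[3,5]
C2: Y=0.000+0.0002609j on G[3,2]
C3: Y=0.000+0.04107j on G[0,4]
R5: Y=0.8130+0.000j on G[4,2]
C4: Y=0.000+0.04306j on G[1,3]
R6: Y=0.3717+0.000j on G[4,0]
I2: z[1]−=0.00484, z[5]+=0.00484
I3: z[4]−=0.966, z[5]+=0.966
R7: Y=0.06579+0.000j on G[5,3]
R8: Y=0.1404+0.000j on G[1,5]
L1: Y=0.000-0.01031j on G[3,4]
V1: row V0−V5=45.4, i_V1 at 0,5
solve → V1=-44.23-0.5009j, V2=-2.547+1.440j, V3=-45.87-2.637j, V4=-2.549+1.453j, V5=-45.40+0.000j
aux → i_V1=-1.007+0.4353j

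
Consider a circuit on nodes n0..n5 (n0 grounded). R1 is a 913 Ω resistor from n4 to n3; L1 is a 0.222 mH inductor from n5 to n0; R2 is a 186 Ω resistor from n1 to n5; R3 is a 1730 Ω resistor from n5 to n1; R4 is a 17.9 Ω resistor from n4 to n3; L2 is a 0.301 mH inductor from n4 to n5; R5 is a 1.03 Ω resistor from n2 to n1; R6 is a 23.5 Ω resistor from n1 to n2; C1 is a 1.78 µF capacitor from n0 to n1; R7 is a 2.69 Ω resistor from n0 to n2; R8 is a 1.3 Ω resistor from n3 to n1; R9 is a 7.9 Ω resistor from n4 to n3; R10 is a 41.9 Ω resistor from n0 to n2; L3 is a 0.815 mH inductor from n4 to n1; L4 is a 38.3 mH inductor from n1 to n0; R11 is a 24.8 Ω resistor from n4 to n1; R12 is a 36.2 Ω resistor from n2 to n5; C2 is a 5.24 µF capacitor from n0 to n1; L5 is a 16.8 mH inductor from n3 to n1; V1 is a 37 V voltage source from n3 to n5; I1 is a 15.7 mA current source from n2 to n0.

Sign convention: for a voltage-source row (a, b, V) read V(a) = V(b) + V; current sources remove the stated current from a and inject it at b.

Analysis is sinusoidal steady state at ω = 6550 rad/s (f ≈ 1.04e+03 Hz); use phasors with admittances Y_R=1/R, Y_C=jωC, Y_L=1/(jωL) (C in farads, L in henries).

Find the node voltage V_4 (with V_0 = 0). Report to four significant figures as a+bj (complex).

MNA unknowns: 5 node voltages V₁..V_5 plus 1 source current (V1)
R1: Y=0.001095+0.000j on G[4,3]
L1: Y=0.000-0.6877j on G[5,0]
R2: Y=0.005376+0.000j on G[1,5]
R3: Y=0.0005780+0.000j on G[5,1]
R4: Y=0.05587+0.000j on G[4,3]
L2: Y=0.000-0.5072j on G[4,5]
R5: Y=0.9709+0.000j on G[2,1]
R6: Y=0.04255+0.000j on G[1,2]
C1: Y=0.000+0.01166j on G[0,1]
R7: Y=0.3717+0.000j on G[0,2]
R8: Y=0.7692+0.000j on G[3,1]
R9: Y=0.1266+0.000j on G[4,3]
R10: Y=0.02387+0.000j on G[0,2]
L3: Y=0.000-0.1873j on G[4,1]
L4: Y=0.000-0.003986j on G[1,0]
R11: Y=0.04032+0.000j on G[4,1]
R12: Y=0.02762+0.000j on G[2,5]
C2: Y=0.000+0.03432j on G[0,1]
L5: Y=0.000-0.009088j on G[3,1]
V1: row V3−V5=37, i_V1 at 3,5
I1: z[2]−=0.0157, z[0]+=0.0157
solve → V1=25.67-5.988j, V2=18.08-4.432j, V3=36.02-10.79j, V4=8.963-1.374j, V5=-0.9816-10.79j
aux → i_V1=-12.88+5.515j

8.963-1.374j V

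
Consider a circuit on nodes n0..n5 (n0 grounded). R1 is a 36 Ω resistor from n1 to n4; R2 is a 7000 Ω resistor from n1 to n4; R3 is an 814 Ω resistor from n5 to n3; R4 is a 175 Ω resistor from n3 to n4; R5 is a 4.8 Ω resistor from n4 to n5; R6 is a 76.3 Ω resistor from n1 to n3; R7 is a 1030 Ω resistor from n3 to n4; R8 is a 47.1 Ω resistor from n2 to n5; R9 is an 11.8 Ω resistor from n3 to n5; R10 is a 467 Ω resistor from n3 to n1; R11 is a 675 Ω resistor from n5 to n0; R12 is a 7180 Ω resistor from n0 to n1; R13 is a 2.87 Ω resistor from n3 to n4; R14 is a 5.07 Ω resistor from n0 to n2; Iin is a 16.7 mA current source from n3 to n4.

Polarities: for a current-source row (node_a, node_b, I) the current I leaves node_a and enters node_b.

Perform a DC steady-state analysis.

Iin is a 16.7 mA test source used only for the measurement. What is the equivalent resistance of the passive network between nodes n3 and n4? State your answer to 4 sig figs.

R_eq = 2.348 Ω

Apply KCL at each of the 5 non-ground nodes and solve the resulting linear system.
Node n1: branches {R1, R2, R6, R10, R12} → V_1 = -0.002371
Node n2: branches {R8, R14} → V_2 = 1.554e-06
Node n3: branches {R3, R4, R6, R7, R9, R10, R13, Iin} → V_3 = -0.02774
Node n4: branches {R1, R2, R4, R5, R7, R13, Iin} → V_4 = 0.01147
Node n5: branches {R3, R5, R8, R9, R11} → V_5 = 1.599e-05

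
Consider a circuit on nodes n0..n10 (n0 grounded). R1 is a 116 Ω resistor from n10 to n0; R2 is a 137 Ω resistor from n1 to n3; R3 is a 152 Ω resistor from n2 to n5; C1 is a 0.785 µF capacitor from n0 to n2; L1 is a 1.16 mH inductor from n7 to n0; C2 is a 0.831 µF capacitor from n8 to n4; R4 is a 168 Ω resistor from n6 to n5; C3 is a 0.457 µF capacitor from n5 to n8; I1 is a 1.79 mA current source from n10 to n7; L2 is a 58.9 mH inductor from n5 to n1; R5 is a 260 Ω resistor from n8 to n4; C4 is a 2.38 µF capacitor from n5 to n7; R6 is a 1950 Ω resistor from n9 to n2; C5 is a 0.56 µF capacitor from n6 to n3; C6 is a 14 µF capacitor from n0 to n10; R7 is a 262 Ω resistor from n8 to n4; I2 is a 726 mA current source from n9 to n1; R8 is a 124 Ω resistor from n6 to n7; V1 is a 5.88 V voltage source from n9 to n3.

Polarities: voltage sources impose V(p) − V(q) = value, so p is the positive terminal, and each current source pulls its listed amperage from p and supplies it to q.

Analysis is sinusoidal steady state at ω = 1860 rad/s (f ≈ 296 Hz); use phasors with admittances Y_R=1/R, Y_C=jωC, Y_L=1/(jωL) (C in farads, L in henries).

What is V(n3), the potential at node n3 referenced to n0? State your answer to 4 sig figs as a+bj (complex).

-89.34+22.19j V

MNA unknowns: 10 node voltages V₁..V_10 plus 1 source current (V1)
R1: Y=0.008621+0.000j on G[10,0]
R2: Y=0.007299+0.000j on G[1,3]
R3: Y=0.006579+0.000j on G[2,5]
C1: Y=0.000+0.001460j on G[0,2]
L1: Y=0.000-0.4635j on G[7,0]
C2: Y=0.000+0.001546j on G[8,4]
R4: Y=0.005952+0.000j on G[6,5]
C3: Y=0.000+0.0008500j on G[5,8]
I1: z[10]−=0.00179, z[7]+=0.00179
L2: Y=0.000-0.009128j on G[5,1]
R5: Y=0.003846+0.000j on G[8,4]
C4: Y=0.000+0.004427j on G[5,7]
R6: Y=0.0005128+0.000j on G[9,2]
C5: Y=0.000+0.001042j on G[6,3]
C6: Y=0.000+0.02604j on G[0,10]
R7: Y=0.003817+0.000j on G[8,4]
I2: z[9]−=0.726, z[1]+=0.726
R8: Y=0.008065+0.000j on G[6,7]
V1: row V9−V3=5.88, i_V1 at 9,3
solve → V1=0.04376+10.50j, V2=3.330+3.182j, V3=-89.34+22.19j, V4=9.389+2.439j, V5=9.389+2.439j, V6=1.918-5.737j, V7=0.01049+0.01389j, V8=9.389+2.439j, V9=-83.46+22.19j, V10=-0.02051+0.06195j
aux → i_V1=-0.6815-0.009747j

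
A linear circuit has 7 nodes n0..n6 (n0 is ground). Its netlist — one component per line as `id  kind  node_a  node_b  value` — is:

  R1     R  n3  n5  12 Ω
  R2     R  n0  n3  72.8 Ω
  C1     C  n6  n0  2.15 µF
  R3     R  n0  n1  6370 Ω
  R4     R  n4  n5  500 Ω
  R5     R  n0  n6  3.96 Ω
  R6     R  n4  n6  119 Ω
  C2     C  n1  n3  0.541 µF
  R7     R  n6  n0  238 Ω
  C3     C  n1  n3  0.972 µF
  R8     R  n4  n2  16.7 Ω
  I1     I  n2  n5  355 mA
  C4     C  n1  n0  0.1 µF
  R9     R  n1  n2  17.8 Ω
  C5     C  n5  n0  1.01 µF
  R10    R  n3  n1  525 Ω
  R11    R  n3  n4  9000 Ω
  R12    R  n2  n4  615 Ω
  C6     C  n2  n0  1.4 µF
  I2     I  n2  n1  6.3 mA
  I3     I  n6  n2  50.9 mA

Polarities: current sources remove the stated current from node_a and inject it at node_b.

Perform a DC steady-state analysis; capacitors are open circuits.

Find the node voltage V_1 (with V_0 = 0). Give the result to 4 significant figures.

MNA unknowns: 6 node voltages V₁..V_6
R1: Y=0.08333 on G[3,5]
R2: Y=0.01374 on G[0,3]
C1: Y=0.000 on G[6,0]
R3: Y=0.0001570 on G[0,1]
R4: Y=0.002000 on G[4,5]
R5: Y=0.2525 on G[0,6]
R6: Y=0.008403 on G[4,6]
C2: Y=0.000 on G[1,3]
R7: Y=0.004202 on G[6,0]
C3: Y=0.000 on G[1,3]
R8: Y=0.05988 on G[4,2]
I1: z[2]−=0.355, z[5]+=0.355
C4: Y=0.000 on G[1,0]
R9: Y=0.05618 on G[1,2]
C5: Y=0.000 on G[5,0]
R10: Y=0.001905 on G[3,1]
R11: Y=0.0001111 on G[3,4]
R12: Y=0.001626 on G[2,4]
C6: Y=0.000 on G[2,0]
I2: z[2]−=0.0063, z[1]+=0.0063
I3: z[6]−=0.0509, z[2]+=0.0509
solve → V1=-21.33, V2=-22.74, V3=15.07, V4=-18.98, V5=18.44, V6=-0.7934

-21.33 V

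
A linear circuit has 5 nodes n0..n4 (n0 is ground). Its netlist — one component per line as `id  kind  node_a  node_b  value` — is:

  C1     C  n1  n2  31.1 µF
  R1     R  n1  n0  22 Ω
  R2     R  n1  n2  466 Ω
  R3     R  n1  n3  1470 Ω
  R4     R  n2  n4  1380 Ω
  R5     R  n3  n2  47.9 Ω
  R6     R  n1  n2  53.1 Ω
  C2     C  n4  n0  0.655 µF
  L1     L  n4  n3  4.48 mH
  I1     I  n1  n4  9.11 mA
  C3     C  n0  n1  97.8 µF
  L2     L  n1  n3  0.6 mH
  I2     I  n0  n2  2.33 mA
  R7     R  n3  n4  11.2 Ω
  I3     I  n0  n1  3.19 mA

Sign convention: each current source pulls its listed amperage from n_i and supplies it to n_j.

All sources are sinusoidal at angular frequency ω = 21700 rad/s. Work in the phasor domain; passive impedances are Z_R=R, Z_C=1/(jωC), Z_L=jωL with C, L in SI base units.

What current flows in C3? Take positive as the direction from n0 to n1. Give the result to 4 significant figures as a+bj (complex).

-0.006939+0.002498j A

MNA unknowns: 4 node voltages V₁..V_4
C1: Y=0.000+0.6749j on G[1,2]
R1: Y=0.04545+0.000j on G[1,0]
R2: Y=0.002146+0.000j on G[1,2]
R3: Y=0.0006803+0.000j on G[1,3]
R4: Y=0.0007246+0.000j on G[2,4]
R5: Y=0.02088+0.000j on G[3,2]
R6: Y=0.01883+0.000j on G[1,2]
C2: Y=0.000+0.01421j on G[4,0]
L1: Y=0.000-0.01029j on G[4,3]
I1: z[1]−=0.00911, z[4]+=0.00911
C3: Y=0.000+2.122j on G[0,1]
L2: Y=0.000-0.07680j on G[1,3]
I2: z[0]−=0.00233, z[2]+=0.00233
R7: Y=0.08929+0.000j on G[3,4]
I3: z[0]−=0.00319, z[1]+=0.00319
solve → V1=-0.001177-0.003269j, V2=0.002875-0.008820j, V3=0.06840+0.1130j, V4=0.1862+0.09604j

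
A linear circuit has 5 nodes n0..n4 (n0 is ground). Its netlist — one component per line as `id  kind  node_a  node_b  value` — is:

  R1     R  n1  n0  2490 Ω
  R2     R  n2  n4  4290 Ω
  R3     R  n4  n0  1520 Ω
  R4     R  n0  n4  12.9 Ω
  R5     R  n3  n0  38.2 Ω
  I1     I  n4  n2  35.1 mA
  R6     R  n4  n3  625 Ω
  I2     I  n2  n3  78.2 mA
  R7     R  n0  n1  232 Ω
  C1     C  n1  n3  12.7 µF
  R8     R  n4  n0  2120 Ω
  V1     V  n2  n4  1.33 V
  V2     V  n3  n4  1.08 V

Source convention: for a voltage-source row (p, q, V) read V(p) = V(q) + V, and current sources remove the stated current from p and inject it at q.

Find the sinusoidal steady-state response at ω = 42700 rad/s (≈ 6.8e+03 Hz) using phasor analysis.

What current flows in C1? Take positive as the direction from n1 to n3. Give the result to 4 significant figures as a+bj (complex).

MNA unknowns: 4 node voltages V₁..V_4 plus 2 source currents (V1, V2)
R1: Y=0.0004016+0.000j on G[1,0]
R2: Y=0.0002331+0.000j on G[2,4]
R3: Y=0.0006579+0.000j on G[4,0]
R4: Y=0.07752+0.000j on G[0,4]
R5: Y=0.02618+0.000j on G[3,0]
I1: z[4]−=0.0351, z[2]+=0.0351
R6: Y=0.001600+0.000j on G[4,3]
I2: z[2]−=0.0782, z[3]+=0.0782
R7: Y=0.004310+0.000j on G[0,1]
C1: Y=0.000+0.5423j on G[1,3]
R8: Y=0.0004717+0.000j on G[4,0]
V1: row V2−V4=1.33, i_V1 at 2,4
V2: row V3−V4=1.08, i_V2 at 3,4
solve → V1=0.7754+0.006448j, V2=1.025-0.0002898j, V3=0.7754-0.0002898j, V4=-0.3046-0.0002898j
aux → i_V1=-0.04341+0.000j, i_V2=0.05252-2.279e-05j

-0.003654-3.038e-05j A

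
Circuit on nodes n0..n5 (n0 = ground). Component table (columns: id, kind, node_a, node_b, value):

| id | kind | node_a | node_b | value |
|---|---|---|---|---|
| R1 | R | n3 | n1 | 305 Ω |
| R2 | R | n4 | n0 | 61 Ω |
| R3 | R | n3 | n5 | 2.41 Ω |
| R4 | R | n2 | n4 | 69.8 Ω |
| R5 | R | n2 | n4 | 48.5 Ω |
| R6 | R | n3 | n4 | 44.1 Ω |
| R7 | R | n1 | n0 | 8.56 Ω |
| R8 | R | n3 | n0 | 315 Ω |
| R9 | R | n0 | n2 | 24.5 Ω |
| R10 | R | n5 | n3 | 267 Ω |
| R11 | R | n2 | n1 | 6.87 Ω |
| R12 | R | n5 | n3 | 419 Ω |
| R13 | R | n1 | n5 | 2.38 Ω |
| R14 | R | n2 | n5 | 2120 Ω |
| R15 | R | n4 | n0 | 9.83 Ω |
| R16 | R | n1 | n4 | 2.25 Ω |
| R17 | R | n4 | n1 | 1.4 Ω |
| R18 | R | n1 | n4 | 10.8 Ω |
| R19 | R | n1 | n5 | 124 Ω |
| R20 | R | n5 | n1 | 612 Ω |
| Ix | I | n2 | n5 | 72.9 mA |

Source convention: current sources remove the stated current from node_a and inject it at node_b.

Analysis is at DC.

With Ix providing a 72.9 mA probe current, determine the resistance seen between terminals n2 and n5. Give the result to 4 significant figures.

Apply KCL at each of the 5 non-ground nodes and solve the resulting linear system.
Node n1: branches {R1, R7, R11, R13, R16, R17, R18, R19, R20} → V_1 = 0.05239
Node n2: branches {R4, R5, R9, R11, R14, Ix} → V_2 = -0.2872
Node n3: branches {R1, R3, R6, R8, R10, R12} → V_3 = 0.1994
Node n4: branches {R2, R4, R5, R6, R15, R16, R17, R18} → V_4 = 0.04207
Node n5: branches {R3, R10, R12, R13, R14, R19, R20, Ix} → V_5 = 0.2105

R_eq = 6.828 Ω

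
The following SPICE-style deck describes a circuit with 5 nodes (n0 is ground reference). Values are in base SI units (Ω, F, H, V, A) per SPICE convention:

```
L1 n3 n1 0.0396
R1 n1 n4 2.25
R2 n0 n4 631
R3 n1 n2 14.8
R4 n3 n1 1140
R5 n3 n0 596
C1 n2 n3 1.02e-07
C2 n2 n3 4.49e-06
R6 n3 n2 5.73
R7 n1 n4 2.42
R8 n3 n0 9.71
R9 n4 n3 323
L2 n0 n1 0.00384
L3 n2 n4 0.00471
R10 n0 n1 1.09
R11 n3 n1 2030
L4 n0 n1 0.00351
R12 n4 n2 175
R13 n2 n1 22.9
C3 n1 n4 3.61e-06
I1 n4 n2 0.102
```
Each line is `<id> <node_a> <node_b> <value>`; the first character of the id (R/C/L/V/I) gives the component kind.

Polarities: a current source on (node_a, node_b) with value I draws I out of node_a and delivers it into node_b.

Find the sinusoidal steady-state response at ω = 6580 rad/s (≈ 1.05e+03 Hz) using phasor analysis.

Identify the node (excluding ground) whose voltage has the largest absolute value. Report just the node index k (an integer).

Apply KCL at each of the 4 non-ground nodes and solve the resulting linear system.
Node n1: branches {L1, R1, R3, R4, R7, L2, R10, R11, L4, R13, C3} → V_1 = -0.03355-0.01261j
Node n2: branches {R3, C1, C2, R6, L3, R12, R13, I1} → V_2 = 0.5047+0.09615j
Node n3: branches {L1, R4, R5, C1, C2, R6, R8, R9, R11} → V_3 = 0.3062+0.08447j
Node n4: branches {R1, R2, R7, R9, L3, R12, C3, I1} → V_4 = -0.1420-0.03260j

2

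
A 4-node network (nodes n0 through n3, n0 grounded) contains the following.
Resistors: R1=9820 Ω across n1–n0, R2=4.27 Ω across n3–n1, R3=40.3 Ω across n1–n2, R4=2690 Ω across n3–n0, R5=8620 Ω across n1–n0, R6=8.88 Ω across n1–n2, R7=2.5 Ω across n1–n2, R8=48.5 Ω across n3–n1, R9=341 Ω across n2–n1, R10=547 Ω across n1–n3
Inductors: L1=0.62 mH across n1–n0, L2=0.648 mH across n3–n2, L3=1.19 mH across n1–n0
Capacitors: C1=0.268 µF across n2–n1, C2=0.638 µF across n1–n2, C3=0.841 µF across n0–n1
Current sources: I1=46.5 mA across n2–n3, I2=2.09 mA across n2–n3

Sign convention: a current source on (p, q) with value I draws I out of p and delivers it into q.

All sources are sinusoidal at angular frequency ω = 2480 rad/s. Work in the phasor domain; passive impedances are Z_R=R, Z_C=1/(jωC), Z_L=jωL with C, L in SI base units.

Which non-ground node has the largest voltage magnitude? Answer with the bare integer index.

3

MNA unknowns: 3 node voltages V₁..V_3
R1: Y=0.0001018+0.000j on G[1,0]
L1: Y=0.000-0.6504j on G[1,0]
R2: Y=0.2342+0.000j on G[3,1]
L2: Y=0.000-0.6223j on G[3,2]
R3: Y=0.02481+0.000j on G[1,2]
L3: Y=0.000-0.3388j on G[1,0]
R4: Y=0.0003717+0.000j on G[3,0]
R5: Y=0.0001160+0.000j on G[1,0]
C1: Y=0.000+0.0006646j on G[2,1]
C2: Y=0.000+0.001582j on G[1,2]
R6: Y=0.1126+0.000j on G[1,2]
C3: Y=0.000+0.002086j on G[0,1]
R7: Y=0.4000+0.000j on G[1,2]
I1: z[2]−=0.0465, z[3]+=0.0465
R8: Y=0.02062+0.000j on G[3,1]
R9: Y=0.002933+0.000j on G[2,1]
R10: Y=0.001828+0.000j on G[1,3]
I2: z[2]−=0.00209, z[3]+=0.00209
solve → V1=1.849e-05-5.163e-06j, V2=-0.006585-0.02333j, V3=0.01370+0.04910j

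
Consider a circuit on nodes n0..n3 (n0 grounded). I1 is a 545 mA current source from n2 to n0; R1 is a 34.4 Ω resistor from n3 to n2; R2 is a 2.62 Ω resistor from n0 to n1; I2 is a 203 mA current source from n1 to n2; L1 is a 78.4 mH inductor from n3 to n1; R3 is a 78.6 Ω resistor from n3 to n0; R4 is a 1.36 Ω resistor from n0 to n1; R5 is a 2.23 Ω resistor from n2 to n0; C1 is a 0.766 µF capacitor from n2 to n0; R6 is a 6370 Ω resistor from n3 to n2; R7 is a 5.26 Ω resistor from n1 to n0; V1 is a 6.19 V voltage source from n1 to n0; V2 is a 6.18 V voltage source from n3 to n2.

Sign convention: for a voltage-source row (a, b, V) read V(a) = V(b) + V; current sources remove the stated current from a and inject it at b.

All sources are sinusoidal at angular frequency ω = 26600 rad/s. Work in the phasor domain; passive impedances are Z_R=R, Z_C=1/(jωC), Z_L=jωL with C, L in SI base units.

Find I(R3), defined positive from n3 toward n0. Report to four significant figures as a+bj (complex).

0.06704+0.0004996j A

MNA unknowns: 3 node voltages V₁..V_3 plus 2 source currents (V1, V2)
I1: z[2]−=0.545, z[0]+=0.545
R1: Y=0.02907+0.000j on G[3,2]
R2: Y=0.3817+0.000j on G[0,1]
I2: z[1]−=0.203, z[2]+=0.203
L1: Y=0.000-0.0004795j on G[3,1]
R3: Y=0.01272+0.000j on G[3,0]
R4: Y=0.7353+0.000j on G[0,1]
R5: Y=0.4484+0.000j on G[2,0]
C1: Y=0.000+0.02038j on G[2,0]
R6: Y=0.0001570+0.000j on G[3,2]
R7: Y=0.1901+0.000j on G[1,0]
V1: row V1−V0=6.19, i_V1 at 1,0
V2: row V3−V2=6.18, i_V2 at 3,2
solve → V1=6.190+0.000j, V2=-0.9104+0.03927j, V3=5.270+0.03927j
aux → i_V1=-8.294+0.0004414j, i_V2=-0.2477-0.0009410j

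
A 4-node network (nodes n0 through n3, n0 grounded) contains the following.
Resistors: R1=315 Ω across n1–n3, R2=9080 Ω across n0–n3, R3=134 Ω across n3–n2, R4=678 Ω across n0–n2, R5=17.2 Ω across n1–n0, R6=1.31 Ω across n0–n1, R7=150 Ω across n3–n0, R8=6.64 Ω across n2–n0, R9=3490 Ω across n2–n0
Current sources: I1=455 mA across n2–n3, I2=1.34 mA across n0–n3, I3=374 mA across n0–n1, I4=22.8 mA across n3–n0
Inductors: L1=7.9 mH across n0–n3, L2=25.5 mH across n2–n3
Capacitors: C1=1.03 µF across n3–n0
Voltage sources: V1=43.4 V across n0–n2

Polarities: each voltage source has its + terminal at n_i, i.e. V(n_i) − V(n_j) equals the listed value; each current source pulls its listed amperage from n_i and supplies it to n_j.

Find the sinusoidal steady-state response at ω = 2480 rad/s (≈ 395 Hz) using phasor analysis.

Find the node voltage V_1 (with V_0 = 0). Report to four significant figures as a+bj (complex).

Element admittances at ω=2480 rad/s:
  Y(R1) = 0.003175+0.000j S between n1,n3
  I1: injects 0.455 A into n3 (from n2)
  Y(R2) = 0.0001101+0.000j S between n0,n3
  Y(L1) = 0.000-0.05104j S between n0,n3
  I2: injects 0.00134 A into n3 (from n0)
  Y(L2) = 0.000-0.01581j S between n2,n3
  I3: injects 0.374 A into n1 (from n0)
  Y(R3) = 0.007463+0.000j S between n3,n2
  I4: injects 0.0228 A into n0 (from n3)
  Y(R4) = 0.001475+0.000j S between n0,n2
  Y(R5) = 0.05814+0.000j S between n1,n0
  Y(R6) = 0.7634+0.000j S between n0,n1
  Y(R7) = 0.006667+0.000j S between n3,n0
  Y(R8) = 0.1506+0.000j S between n2,n0
  Y(C1) = 0.000+0.002554j S between n3,n0
  Y(R9) = 0.0002865+0.000j S between n2,n0
  V1: constraint V(n0)−V(n2) = 43.4
Assemble and solve the 4×4 MNA system:
  V(n1)=0.4169+0.01656j  V(n2)=-43.40+0.000j  V(n3)=-9.509+4.301j
  i(V1)=-6.479+0.5038j

0.4169+0.01656j V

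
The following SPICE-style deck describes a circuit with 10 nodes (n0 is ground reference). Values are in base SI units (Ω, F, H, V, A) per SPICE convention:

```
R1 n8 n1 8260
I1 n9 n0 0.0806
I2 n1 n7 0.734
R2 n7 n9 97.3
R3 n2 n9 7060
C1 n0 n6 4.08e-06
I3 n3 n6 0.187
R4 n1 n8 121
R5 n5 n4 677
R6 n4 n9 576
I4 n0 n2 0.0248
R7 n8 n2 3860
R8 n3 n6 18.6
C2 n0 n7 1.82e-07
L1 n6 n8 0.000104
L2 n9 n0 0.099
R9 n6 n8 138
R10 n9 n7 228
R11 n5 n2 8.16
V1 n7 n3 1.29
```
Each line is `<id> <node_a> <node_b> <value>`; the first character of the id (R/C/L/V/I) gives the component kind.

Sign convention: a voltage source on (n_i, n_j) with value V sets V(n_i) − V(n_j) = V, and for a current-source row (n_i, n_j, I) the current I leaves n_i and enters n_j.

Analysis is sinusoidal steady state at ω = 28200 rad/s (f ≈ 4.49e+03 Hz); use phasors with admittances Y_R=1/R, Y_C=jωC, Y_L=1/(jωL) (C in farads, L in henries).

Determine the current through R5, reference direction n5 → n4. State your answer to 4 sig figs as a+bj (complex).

Element admittances at ω=28200 rad/s:
  Y(R1) = 0.0001211+0.000j S between n8,n1
  I1: injects 0.0806 A into n0 (from n9)
  I2: injects 0.734 A into n7 (from n1)
  Y(R2) = 0.01028+0.000j S between n7,n9
  Y(R3) = 0.0001416+0.000j S between n2,n9
  Y(C1) = 0.000+0.1151j S between n0,n6
  I3: injects 0.187 A into n6 (from n3)
  Y(R4) = 0.008264+0.000j S between n1,n8
  Y(R5) = 0.001477+0.000j S between n5,n4
  Y(R6) = 0.001736+0.000j S between n4,n9
  I4: injects 0.0248 A into n2 (from n0)
  Y(R7) = 0.0002591+0.000j S between n8,n2
  Y(R8) = 0.05376+0.000j S between n3,n6
  Y(C2) = 0.000+0.005132j S between n0,n7
  Y(L1) = 0.000-0.3410j S between n6,n8
  Y(L2) = 0.000-0.0003582j S between n9,n0
  Y(R9) = 0.007246+0.000j S between n6,n8
  Y(R10) = 0.004386+0.000j S between n9,n7
  Y(R11) = 0.1225+0.000j S between n5,n2
  V1: constraint V(n7)−V(n3) = 1.29
Assemble and solve the 10×10 MNA system:
  V(n1)=-88.00-1.630j  V(n2)=25.06-0.5788j  V(n3)=8.555-0.4054j  V(n4)=14.48-0.4204j  V(n5)=24.93-0.5769j  V(n6)=-0.4217+0.5022j  V(n7)=9.845-0.4054j  V(n8)=-0.4679-1.630j  V(n9)=5.595-0.2873j
  i(V1)=0.6696-0.04880j

0.01543-0.0002311j A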